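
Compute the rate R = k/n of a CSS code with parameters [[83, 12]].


Code rate R = k/n
= 12/83
= 0.1446

0.1446


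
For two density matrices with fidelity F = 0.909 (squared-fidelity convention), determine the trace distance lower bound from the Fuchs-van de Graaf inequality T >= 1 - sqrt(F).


Fuchs-van de Graaf (squared-fidelity convention): 1 - sqrt(F) <= T <= sqrt(1 - F).
Lower bound: T >= 1 - sqrt(F)
sqrt(F) = sqrt(0.909) = 0.9534
T >= 1 - 0.9534
T >= 0.0466

0.0466


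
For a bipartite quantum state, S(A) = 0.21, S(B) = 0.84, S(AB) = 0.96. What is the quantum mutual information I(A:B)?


I(A:B) = S(A) + S(B) - S(AB)
= 0.21 + 0.84 - 0.96
= 0.0900

0.0900


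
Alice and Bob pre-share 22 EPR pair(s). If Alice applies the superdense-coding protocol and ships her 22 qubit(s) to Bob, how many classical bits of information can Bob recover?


Superdense coding allows 2 classical bits per shared entangled pair.
22 pair(s) -> 2 * 22 = 44 classical bits

44


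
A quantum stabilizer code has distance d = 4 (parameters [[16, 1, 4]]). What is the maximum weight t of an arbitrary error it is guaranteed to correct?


Code parameters: [[16, 1, 4]], distance d = 4.
Number of correctable errors = floor((d-1)/2)
= floor((4 - 1)/2)
= floor(3/2)
= 1

1


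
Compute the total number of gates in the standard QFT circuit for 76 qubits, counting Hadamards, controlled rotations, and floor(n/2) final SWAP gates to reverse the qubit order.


Hadamard gates: 76
Controlled rotations: n*(n-1)/2 = 76*75/2 = 2850
SWAP gates: floor(n/2) = floor(76/2) = 38
Total = 76 + 2850 + 38
= 2964

2964


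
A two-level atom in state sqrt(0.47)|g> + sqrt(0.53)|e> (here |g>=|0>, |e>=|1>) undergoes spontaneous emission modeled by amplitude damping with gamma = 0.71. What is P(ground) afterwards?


For amplitude damping with parameter gamma on state sqrt(a)|0> + sqrt(b)|1>:
alpha^2 = 0.47, beta^2 = 0.53
P(|0>) = alpha^2 + gamma * beta^2
= 0.47 + 0.71 * 0.53
= 0.47 + 0.3763
= 0.8463

0.8463


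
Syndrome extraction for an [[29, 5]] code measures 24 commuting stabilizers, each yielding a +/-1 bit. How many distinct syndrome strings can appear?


Each stabilizer generator gives a binary (+1 or -1) measurement outcome.
With 24 independent generators:
Total syndromes = 2^24
= 16777216

16777216


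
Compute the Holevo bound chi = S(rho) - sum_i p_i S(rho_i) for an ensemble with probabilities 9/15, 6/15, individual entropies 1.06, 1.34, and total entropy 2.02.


chi = S(rho) - sum_i p_i * S(rho_i)
Weighted entropy = 9/15 * 1.06 + 6/15 * 1.34
= 1.1720
chi = 2.02 - 1.1720
= 0.8480

0.8480


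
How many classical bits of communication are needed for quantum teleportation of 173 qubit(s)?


Quantum teleportation requires 2 classical bits per qubit teleported.
173 qubit(s) -> 2 * 173 = 346 classical bits

346


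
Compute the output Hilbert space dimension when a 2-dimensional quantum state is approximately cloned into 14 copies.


Output space = H^(tensor 14) where dim(H) = 2
dim = 2^14
= 4 (after 2 factors)
= 8 (after 3 factors)
= 16 (after 4 factors)
= 32 (after 5 factors)
= 64 (after 6 factors)
= 128 (after 7 factors)
= 256 (after 8 factors)
= 512 (after 9 factors)
= 1024 (after 10 factors)
= 2048 (after 11 factors)
= 4096 (after 12 factors)
= 8192 (after 13 factors)
= 16384 (after 14 factors)
= 16384

16384


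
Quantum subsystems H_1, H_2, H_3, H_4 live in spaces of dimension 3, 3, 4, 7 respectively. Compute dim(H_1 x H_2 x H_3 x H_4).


dim(H_1 x H_2 x H_3 x H_4) = 3 * 3 * 4 * 7
= 9 * 4 * 7
= 36 * 7
= 252

252


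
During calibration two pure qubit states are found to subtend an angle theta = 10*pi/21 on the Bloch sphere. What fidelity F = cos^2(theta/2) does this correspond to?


For states separated by angle theta on Bloch sphere:
F = cos^2(theta/2)
theta = 10*pi/21 = 1.4960
theta/2 = 0.7480
cos(theta/2) = 0.7331
F = 0.5374

0.5374


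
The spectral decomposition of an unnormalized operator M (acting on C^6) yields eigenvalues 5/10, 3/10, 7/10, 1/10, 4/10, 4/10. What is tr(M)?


tr(M) = sum of eigenvalues
= 5/10 + 3/10 + 7/10 + 1/10 + 4/10 + 4/10
= 24/10
= 2.4000

2.4000


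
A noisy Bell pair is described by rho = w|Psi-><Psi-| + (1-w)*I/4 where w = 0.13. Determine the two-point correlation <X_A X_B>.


|Psi-> = (|01> - |10>)/sqrt(2)
For the pure Bell state, <X_A X_B> = -1 (Bell-state Pauli correlator).
The maximally-mixed part I/4 has tr(I/4 * P tensor P) = 0 for any traceless Pauli P.
So <X_A X_B>_rho = w * (-1) + (1 - w) * 0
= 0.13 * (-1)
= -0.1300

-0.1300


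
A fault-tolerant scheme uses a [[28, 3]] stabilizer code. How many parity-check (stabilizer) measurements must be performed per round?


For an [[n,k]] stabilizer code:
Number of stabilizer generators = n - k
= 28 - 3
= 25

25


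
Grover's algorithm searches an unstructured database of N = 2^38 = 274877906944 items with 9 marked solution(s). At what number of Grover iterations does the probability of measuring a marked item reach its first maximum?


After j Grover iterations the success probability is P(j) = sin^2((2j+1)*theta), where sin(theta) = sqrt(k/N).
N = 2^38 = 274877906944, k = 9
sin(theta) = sqrt(k/N) = 5.722045898e-06
theta = arcsin(sqrt(k/N)) = 5.722045898e-06 rad
P(j) reaches its first maximum when (2j+1)*theta is as close as possible to pi/2, i.e. j = round(pi/(4*theta) - 1/2).
pi/(4*theta) - 1/2 = 137257.7774
(For comparison, the common estimate pi/4 * sqrt(N/k) = 137258.2774; the exact maximiser is used here.)
Optimal iterations = 137258

137258


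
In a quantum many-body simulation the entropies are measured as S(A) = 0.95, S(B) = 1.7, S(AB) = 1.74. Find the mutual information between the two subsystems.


I(A:B) = S(A) + S(B) - S(AB)
= 0.95 + 1.7 - 1.74
= 0.9100

0.9100


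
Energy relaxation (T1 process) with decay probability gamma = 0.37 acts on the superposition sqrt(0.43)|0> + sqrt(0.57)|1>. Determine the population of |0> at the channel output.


For amplitude damping with parameter gamma on state sqrt(a)|0> + sqrt(b)|1>:
alpha^2 = 0.43, beta^2 = 0.57
P(|0>) = alpha^2 + gamma * beta^2
= 0.43 + 0.37 * 0.57
= 0.43 + 0.2109
= 0.6409

0.6409


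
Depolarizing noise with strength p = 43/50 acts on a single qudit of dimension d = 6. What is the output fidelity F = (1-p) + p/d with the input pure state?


F = (1-p) + p/d
= (1 - 0.8600) + 0.8600/6
= 0.1400 + 0.1433
= 0.2833

0.2833


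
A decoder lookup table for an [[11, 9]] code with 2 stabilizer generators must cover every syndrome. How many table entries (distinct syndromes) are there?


Each stabilizer generator gives a binary (+1 or -1) measurement outcome.
With 2 independent generators:
Total syndromes = 2^2
= 4

4


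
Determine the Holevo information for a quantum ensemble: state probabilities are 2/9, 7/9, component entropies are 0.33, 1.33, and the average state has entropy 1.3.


chi = S(rho) - sum_i p_i * S(rho_i)
Weighted entropy = 2/9 * 0.33 + 7/9 * 1.33
= 1.1078
chi = 1.3 - 1.1078
= 0.1922

0.1922


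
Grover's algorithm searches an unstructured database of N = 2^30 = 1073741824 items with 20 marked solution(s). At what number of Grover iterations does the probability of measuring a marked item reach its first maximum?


After j Grover iterations the success probability is P(j) = sin^2((2j+1)*theta), where sin(theta) = sqrt(k/N).
N = 2^30 = 1073741824, k = 20
sin(theta) = sqrt(k/N) = 0.0001364787584
theta = arcsin(sqrt(k/N)) = 0.0001364787588 rad
P(j) reaches its first maximum when (2j+1)*theta is as close as possible to pi/2, i.e. j = round(pi/(4*theta) - 1/2).
pi/(4*theta) - 1/2 = 5754.2282
(For comparison, the common estimate pi/4 * sqrt(N/k) = 5754.7282; the exact maximiser is used here.)
Optimal iterations = 5754

5754


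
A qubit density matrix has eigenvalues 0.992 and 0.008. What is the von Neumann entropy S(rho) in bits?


S = -p*log2(p) - (1-p)*log2(1-p)
p = 0.9920, 1-p = 0.0080
= -0.9920 * log2(0.9920) - 0.0080 * log2(0.0080)
= -(-0.0115) - (-0.0557)
= 0.0672

0.0672


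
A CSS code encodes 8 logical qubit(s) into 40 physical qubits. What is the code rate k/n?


Code rate R = k/n
= 8/40
= 0.2000

0.2000


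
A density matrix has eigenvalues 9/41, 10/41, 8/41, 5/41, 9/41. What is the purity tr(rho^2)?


tr(rho^2) = sum of eigenvalues squared
= (9/41)^2 + (10/41)^2 + (8/41)^2 + (5/41)^2 + (9/41)^2
= (81 + 100 + 64 + 25 + 81) / 1681
= 351/1681
= 0.2088

0.2088


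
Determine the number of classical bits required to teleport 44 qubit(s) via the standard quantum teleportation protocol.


Quantum teleportation requires 2 classical bits per qubit teleported.
44 qubit(s) -> 2 * 44 = 88 classical bits

88


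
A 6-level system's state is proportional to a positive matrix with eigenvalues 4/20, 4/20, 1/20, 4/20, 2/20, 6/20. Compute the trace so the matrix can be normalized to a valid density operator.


tr(M) = sum of eigenvalues
= 4/20 + 4/20 + 1/20 + 4/20 + 2/20 + 6/20
= 21/20
= 1.0500

1.0500


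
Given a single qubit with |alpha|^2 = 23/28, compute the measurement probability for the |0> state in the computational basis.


|alpha|^2 = 23/28 = 0.8214
|beta|^2 = 1 - 23/28 = 5/28 = 0.1786
P(|0>) = |alpha|^2 = 0.8214

0.8214


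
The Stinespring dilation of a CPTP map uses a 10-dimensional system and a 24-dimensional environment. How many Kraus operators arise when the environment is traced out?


Tracing out the environment in an orthonormal basis {|i>_E} gives Kraus operators K_i = <i|_E U |0>_E.
Number of Kraus operators = dim(H_env) = d_env
= 24

24


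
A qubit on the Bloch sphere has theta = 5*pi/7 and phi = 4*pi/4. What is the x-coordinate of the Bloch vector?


theta = 2.2440, phi = 3.1416
r_x = sin(theta)*cos(phi) = 0.7818 * -1.0000
r_x = -0.7818

-0.7818


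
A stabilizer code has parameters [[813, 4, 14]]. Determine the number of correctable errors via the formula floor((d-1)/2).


Code parameters: [[813, 4, 14]], distance d = 14.
Number of correctable errors = floor((d-1)/2)
= floor((14 - 1)/2)
= floor(13/2)
= 6

6


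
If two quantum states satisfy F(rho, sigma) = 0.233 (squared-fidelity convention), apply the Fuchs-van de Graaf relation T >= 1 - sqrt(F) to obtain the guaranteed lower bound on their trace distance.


Fuchs-van de Graaf (squared-fidelity convention): 1 - sqrt(F) <= T <= sqrt(1 - F).
Lower bound: T >= 1 - sqrt(F)
sqrt(F) = sqrt(0.233) = 0.4827
T >= 1 - 0.4827
T >= 0.5173

0.5173


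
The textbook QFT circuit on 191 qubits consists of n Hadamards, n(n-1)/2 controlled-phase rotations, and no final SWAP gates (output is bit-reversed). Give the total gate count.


Hadamard gates: 191
Controlled rotations: n*(n-1)/2 = 191*190/2 = 18145
SWAP gates: 0 (omitted)
Total = 191 + 18145
= 18336

18336


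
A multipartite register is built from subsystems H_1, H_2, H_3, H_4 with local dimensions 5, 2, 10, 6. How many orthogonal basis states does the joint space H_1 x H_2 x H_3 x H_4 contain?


dim(H_1 x H_2 x H_3 x H_4) = 5 * 2 * 10 * 6
= 10 * 10 * 6
= 100 * 6
= 600

600


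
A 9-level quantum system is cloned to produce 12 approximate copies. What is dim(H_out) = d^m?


Output space = H^(tensor 12) where dim(H) = 9
dim = 9^12
= 81 (after 2 factors)
= 729 (after 3 factors)
= 6561 (after 4 factors)
= 59049 (after 5 factors)
= 531441 (after 6 factors)
= 4782969 (after 7 factors)
= 43046721 (after 8 factors)
= 387420489 (after 9 factors)
= 3486784401 (after 10 factors)
= 31381059609 (after 11 factors)
= 282429536481 (after 12 factors)
= 282429536481

282429536481


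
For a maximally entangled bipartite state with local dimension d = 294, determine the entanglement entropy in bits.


For a maximally entangled state in d x d:
S = log2(d) = log2(294)
= 8.1997

8.1997


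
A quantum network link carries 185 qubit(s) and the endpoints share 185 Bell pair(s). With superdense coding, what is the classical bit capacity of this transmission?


Superdense coding allows 2 classical bits per shared entangled pair.
185 pair(s) -> 2 * 185 = 370 classical bits

370


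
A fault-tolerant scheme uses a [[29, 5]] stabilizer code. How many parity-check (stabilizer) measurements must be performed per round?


For an [[n,k]] stabilizer code:
Number of stabilizer generators = n - k
= 29 - 5
= 24

24


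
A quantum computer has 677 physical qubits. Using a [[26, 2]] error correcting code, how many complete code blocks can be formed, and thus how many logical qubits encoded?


Each code block uses 26 physical qubits for 2 logical qubit(s).
Number of complete blocks = floor(677 / 26) = 26
Logical qubits = 26 * 2
= 52

52


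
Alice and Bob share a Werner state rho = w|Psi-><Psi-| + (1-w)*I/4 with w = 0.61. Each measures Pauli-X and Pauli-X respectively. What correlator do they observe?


|Psi-> = (|01> - |10>)/sqrt(2)
For the pure Bell state, <X_A X_B> = -1 (Bell-state Pauli correlator).
The maximally-mixed part I/4 has tr(I/4 * P tensor P) = 0 for any traceless Pauli P.
So <X_A X_B>_rho = w * (-1) + (1 - w) * 0
= 0.61 * (-1)
= -0.6100

-0.6100


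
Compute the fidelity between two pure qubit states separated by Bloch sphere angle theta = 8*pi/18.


For states separated by angle theta on Bloch sphere:
F = cos^2(theta/2)
theta = 8*pi/18 = 1.3963
theta/2 = 0.6981
cos(theta/2) = 0.7660
F = 0.5868

0.5868


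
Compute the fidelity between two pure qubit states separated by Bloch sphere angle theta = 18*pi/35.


For states separated by angle theta on Bloch sphere:
F = cos^2(theta/2)
theta = 18*pi/35 = 1.6157
theta/2 = 0.8078
cos(theta/2) = 0.6911
F = 0.4776

0.4776


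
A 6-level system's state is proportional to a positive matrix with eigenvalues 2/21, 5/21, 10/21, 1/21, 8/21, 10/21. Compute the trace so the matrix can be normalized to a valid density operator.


tr(M) = sum of eigenvalues
= 2/21 + 5/21 + 10/21 + 1/21 + 8/21 + 10/21
= 36/21
= 1.7143

1.7143


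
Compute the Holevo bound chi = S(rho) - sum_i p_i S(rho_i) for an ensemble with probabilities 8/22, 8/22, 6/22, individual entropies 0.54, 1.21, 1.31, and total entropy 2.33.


chi = S(rho) - sum_i p_i * S(rho_i)
Weighted entropy = 8/22 * 0.54 + 8/22 * 1.21 + 6/22 * 1.31
= 0.9936
chi = 2.33 - 0.9936
= 1.3364

1.3364


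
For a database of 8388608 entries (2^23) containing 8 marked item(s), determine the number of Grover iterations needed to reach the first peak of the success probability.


After j Grover iterations the success probability is P(j) = sin^2((2j+1)*theta), where sin(theta) = sqrt(k/N).
N = 2^23 = 8388608, k = 8
sin(theta) = sqrt(k/N) = 0.0009765625
theta = arcsin(sqrt(k/N)) = 0.0009765626552 rad
P(j) reaches its first maximum when (2j+1)*theta is as close as possible to pi/2, i.e. j = round(pi/(4*theta) - 1/2).
pi/(4*theta) - 1/2 = 803.7476
(For comparison, the common estimate pi/4 * sqrt(N/k) = 804.2477; the exact maximiser is used here.)
Optimal iterations = 804

804


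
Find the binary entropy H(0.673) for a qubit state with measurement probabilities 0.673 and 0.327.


S = -p*log2(p) - (1-p)*log2(1-p)
p = 0.6730, 1-p = 0.3270
= -0.6730 * log2(0.6730) - 0.3270 * log2(0.3270)
= -(-0.3845) - (-0.5273)
= 0.9118

0.9118


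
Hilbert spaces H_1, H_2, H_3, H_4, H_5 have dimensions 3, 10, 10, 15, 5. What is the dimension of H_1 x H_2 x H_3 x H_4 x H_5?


dim(H_1 x H_2 x H_3 x H_4 x H_5) = 3 * 10 * 10 * 15 * 5
= 30 * 10 * 15 * 5
= 300 * 15 * 5
= 4500 * 5
= 22500

22500


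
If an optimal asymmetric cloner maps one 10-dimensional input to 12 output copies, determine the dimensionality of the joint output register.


Output space = H^(tensor 12) where dim(H) = 10
dim = 10^12
= 100 (after 2 factors)
= 1000 (after 3 factors)
= 10000 (after 4 factors)
= 100000 (after 5 factors)
= 1000000 (after 6 factors)
= 10000000 (after 7 factors)
= 100000000 (after 8 factors)
= 1000000000 (after 9 factors)
= 10000000000 (after 10 factors)
= 100000000000 (after 11 factors)
= 1000000000000 (after 12 factors)
= 1000000000000

1000000000000


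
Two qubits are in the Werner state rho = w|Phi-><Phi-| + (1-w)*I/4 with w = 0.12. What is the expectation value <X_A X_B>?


|Phi-> = (|00> - |11>)/sqrt(2)
For the pure Bell state, <X_A X_B> = -1 (Bell-state Pauli correlator).
The maximally-mixed part I/4 has tr(I/4 * P tensor P) = 0 for any traceless Pauli P.
So <X_A X_B>_rho = w * (-1) + (1 - w) * 0
= 0.12 * (-1)
= -0.1200

-0.1200


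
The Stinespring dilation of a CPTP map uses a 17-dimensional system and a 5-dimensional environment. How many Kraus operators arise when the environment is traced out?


Tracing out the environment in an orthonormal basis {|i>_E} gives Kraus operators K_i = <i|_E U |0>_E.
Number of Kraus operators = dim(H_env) = d_env
= 5

5


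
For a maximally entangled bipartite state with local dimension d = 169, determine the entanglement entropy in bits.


For a maximally entangled state in d x d:
S = log2(d) = log2(169)
= 7.4009

7.4009


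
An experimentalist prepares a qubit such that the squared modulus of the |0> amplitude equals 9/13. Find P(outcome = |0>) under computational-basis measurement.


|alpha|^2 = 9/13 = 0.6923
|beta|^2 = 1 - 9/13 = 4/13 = 0.3077
P(|0>) = |alpha|^2 = 0.6923

0.6923


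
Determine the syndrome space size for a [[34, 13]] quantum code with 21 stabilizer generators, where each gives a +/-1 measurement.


Each stabilizer generator gives a binary (+1 or -1) measurement outcome.
With 21 independent generators:
Total syndromes = 2^21
= 2097152

2097152


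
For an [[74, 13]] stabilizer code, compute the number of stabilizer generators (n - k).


For an [[n,k]] stabilizer code:
Number of stabilizer generators = n - k
= 74 - 13
= 61

61


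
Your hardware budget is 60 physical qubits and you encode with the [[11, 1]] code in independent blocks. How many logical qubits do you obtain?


Each code block uses 11 physical qubits for 1 logical qubit(s).
Number of complete blocks = floor(60 / 11) = 5
Logical qubits = 5 * 1
= 5

5


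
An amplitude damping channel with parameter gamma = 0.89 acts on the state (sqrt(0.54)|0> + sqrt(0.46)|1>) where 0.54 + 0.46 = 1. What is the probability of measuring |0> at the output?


For amplitude damping with parameter gamma on state sqrt(a)|0> + sqrt(b)|1>:
alpha^2 = 0.54, beta^2 = 0.46
P(|0>) = alpha^2 + gamma * beta^2
= 0.54 + 0.89 * 0.46
= 0.54 + 0.4094
= 0.9494

0.9494


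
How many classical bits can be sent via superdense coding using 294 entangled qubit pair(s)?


Superdense coding allows 2 classical bits per shared entangled pair.
294 pair(s) -> 2 * 294 = 588 classical bits

588


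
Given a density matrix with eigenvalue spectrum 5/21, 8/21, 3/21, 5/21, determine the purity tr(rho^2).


tr(rho^2) = sum of eigenvalues squared
= (5/21)^2 + (8/21)^2 + (3/21)^2 + (5/21)^2
= (25 + 64 + 9 + 25) / 441
= 123/441
= 0.2789

0.2789


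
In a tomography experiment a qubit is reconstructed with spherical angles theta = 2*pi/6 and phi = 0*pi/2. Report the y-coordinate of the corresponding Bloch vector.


theta = 1.0472, phi = 0.0000
r_y = sin(theta)*sin(phi) = 0.8660 * 0.0000
r_y = 0.0000

0.0000


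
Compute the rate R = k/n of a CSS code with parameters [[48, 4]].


Code rate R = k/n
= 4/48
= 0.0833

0.0833


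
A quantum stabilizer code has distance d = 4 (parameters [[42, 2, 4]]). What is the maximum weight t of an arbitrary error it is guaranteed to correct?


Code parameters: [[42, 2, 4]], distance d = 4.
Number of correctable errors = floor((d-1)/2)
= floor((4 - 1)/2)
= floor(3/2)
= 1

1


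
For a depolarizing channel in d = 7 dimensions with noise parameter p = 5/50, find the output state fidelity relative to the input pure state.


F = (1-p) + p/d
= (1 - 0.1000) + 0.1000/7
= 0.9000 + 0.0143
= 0.9143

0.9143


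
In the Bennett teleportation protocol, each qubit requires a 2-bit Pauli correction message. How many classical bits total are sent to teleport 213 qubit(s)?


Quantum teleportation requires 2 classical bits per qubit teleported.
213 qubit(s) -> 2 * 213 = 426 classical bits

426


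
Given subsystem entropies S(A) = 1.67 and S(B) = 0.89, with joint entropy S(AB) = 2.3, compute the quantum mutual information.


I(A:B) = S(A) + S(B) - S(AB)
= 1.67 + 0.89 - 2.3
= 0.2600

0.2600


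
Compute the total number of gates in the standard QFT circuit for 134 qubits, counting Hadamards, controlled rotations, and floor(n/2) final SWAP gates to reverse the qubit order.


Hadamard gates: 134
Controlled rotations: n*(n-1)/2 = 134*133/2 = 8911
SWAP gates: floor(n/2) = floor(134/2) = 67
Total = 134 + 8911 + 67
= 9112

9112


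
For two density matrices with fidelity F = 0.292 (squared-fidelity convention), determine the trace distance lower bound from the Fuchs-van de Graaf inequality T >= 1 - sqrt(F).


Fuchs-van de Graaf (squared-fidelity convention): 1 - sqrt(F) <= T <= sqrt(1 - F).
Lower bound: T >= 1 - sqrt(F)
sqrt(F) = sqrt(0.292) = 0.5404
T >= 1 - 0.5404
T >= 0.4596

0.4596


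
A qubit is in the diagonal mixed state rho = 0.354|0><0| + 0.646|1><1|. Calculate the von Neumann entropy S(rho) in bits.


S = -p*log2(p) - (1-p)*log2(1-p)
p = 0.3540, 1-p = 0.6460
= -0.3540 * log2(0.3540) - 0.6460 * log2(0.6460)
= -(-0.5304) - (-0.4072)
= 0.9376

0.9376


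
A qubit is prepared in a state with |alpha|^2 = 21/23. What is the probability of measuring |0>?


|alpha|^2 = 21/23 = 0.9130
|beta|^2 = 1 - 21/23 = 2/23 = 0.0870
P(|0>) = |alpha|^2 = 0.9130

0.9130


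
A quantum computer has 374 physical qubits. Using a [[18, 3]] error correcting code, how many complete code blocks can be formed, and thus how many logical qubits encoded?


Each code block uses 18 physical qubits for 3 logical qubit(s).
Number of complete blocks = floor(374 / 18) = 20
Logical qubits = 20 * 3
= 60

60


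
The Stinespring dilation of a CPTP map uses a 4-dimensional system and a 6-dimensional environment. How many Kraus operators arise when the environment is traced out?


Tracing out the environment in an orthonormal basis {|i>_E} gives Kraus operators K_i = <i|_E U |0>_E.
Number of Kraus operators = dim(H_env) = d_env
= 6

6


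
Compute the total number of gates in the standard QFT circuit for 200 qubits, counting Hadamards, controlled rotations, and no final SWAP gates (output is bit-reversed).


Hadamard gates: 200
Controlled rotations: n*(n-1)/2 = 200*199/2 = 19900
SWAP gates: 0 (omitted)
Total = 200 + 19900
= 20100

20100


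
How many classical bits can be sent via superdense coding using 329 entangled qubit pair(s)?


Superdense coding allows 2 classical bits per shared entangled pair.
329 pair(s) -> 2 * 329 = 658 classical bits

658


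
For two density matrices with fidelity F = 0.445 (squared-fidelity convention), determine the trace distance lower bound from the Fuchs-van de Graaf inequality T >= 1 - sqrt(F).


Fuchs-van de Graaf (squared-fidelity convention): 1 - sqrt(F) <= T <= sqrt(1 - F).
Lower bound: T >= 1 - sqrt(F)
sqrt(F) = sqrt(0.445) = 0.6671
T >= 1 - 0.6671
T >= 0.3329

0.3329


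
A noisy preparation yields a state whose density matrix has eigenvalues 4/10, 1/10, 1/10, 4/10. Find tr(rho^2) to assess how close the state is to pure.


tr(rho^2) = sum of eigenvalues squared
= (4/10)^2 + (1/10)^2 + (1/10)^2 + (4/10)^2
= (16 + 1 + 1 + 16) / 100
= 34/100
= 0.3400

0.3400


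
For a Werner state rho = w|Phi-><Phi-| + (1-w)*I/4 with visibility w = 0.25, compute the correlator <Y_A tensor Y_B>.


|Phi-> = (|00> - |11>)/sqrt(2)
For the pure Bell state, <Y_A Y_B> = +1 (Bell-state Pauli correlator).
The maximally-mixed part I/4 has tr(I/4 * P tensor P) = 0 for any traceless Pauli P.
So <Y_A Y_B>_rho = w * (+1) + (1 - w) * 0
= 0.25 * (+1)
= 0.2500

0.2500


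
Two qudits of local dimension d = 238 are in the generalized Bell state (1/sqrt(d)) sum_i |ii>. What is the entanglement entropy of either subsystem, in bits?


For a maximally entangled state in d x d:
S = log2(d) = log2(238)
= 7.8948

7.8948


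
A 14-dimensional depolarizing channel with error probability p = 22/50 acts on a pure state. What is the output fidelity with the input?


F = (1-p) + p/d
= (1 - 0.4400) + 0.4400/14
= 0.5600 + 0.0314
= 0.5914

0.5914


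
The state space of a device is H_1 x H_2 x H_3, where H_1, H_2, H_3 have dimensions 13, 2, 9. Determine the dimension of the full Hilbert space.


dim(H_1 x H_2 x H_3) = 13 * 2 * 9
= 26 * 9
= 234

234


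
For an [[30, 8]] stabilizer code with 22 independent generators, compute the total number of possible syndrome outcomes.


Each stabilizer generator gives a binary (+1 or -1) measurement outcome.
With 22 independent generators:
Total syndromes = 2^22
= 4194304

4194304


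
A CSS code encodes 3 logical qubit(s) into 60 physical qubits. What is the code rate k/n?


Code rate R = k/n
= 3/60
= 0.0500

0.0500


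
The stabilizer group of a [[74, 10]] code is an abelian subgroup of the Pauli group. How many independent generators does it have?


For an [[n,k]] stabilizer code:
Number of stabilizer generators = n - k
= 74 - 10
= 64

64


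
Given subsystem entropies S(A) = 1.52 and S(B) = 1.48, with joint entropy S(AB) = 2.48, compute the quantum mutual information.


I(A:B) = S(A) + S(B) - S(AB)
= 1.52 + 1.48 - 2.48
= 0.5200

0.5200


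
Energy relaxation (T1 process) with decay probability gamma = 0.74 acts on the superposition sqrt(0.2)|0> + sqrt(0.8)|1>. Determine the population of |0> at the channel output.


For amplitude damping with parameter gamma on state sqrt(a)|0> + sqrt(b)|1>:
alpha^2 = 0.2, beta^2 = 0.8
P(|0>) = alpha^2 + gamma * beta^2
= 0.2 + 0.74 * 0.8
= 0.2 + 0.5920
= 0.7920

0.7920


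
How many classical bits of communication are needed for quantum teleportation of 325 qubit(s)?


Quantum teleportation requires 2 classical bits per qubit teleported.
325 qubit(s) -> 2 * 325 = 650 classical bits

650


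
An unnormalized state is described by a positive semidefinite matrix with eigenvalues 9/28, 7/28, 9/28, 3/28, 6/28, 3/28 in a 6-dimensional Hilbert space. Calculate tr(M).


tr(M) = sum of eigenvalues
= 9/28 + 7/28 + 9/28 + 3/28 + 6/28 + 3/28
= 37/28
= 1.3214

1.3214


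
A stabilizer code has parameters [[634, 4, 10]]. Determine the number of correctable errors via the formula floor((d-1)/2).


Code parameters: [[634, 4, 10]], distance d = 10.
Number of correctable errors = floor((d-1)/2)
= floor((10 - 1)/2)
= floor(9/2)
= 4

4


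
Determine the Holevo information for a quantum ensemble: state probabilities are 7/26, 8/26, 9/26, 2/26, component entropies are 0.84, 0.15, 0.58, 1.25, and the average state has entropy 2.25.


chi = S(rho) - sum_i p_i * S(rho_i)
Weighted entropy = 7/26 * 0.84 + 8/26 * 0.15 + 9/26 * 0.58 + 2/26 * 1.25
= 0.5692
chi = 2.25 - 0.5692
= 1.6808

1.6808


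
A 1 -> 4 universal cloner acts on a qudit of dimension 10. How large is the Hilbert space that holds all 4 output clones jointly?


Output space = H^(tensor 4) where dim(H) = 10
dim = 10^4
= 100 (after 2 factors)
= 1000 (after 3 factors)
= 10000 (after 4 factors)
= 10000

10000


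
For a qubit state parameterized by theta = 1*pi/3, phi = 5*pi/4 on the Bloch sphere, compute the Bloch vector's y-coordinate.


theta = 1.0472, phi = 3.9270
r_y = sin(theta)*sin(phi) = 0.8660 * -0.7071
r_y = -0.6124

-0.6124


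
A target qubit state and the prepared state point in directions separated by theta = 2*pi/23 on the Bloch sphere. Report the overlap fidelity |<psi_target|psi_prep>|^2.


For states separated by angle theta on Bloch sphere:
F = cos^2(theta/2)
theta = 2*pi/23 = 0.2732
theta/2 = 0.1366
cos(theta/2) = 0.9907
F = 0.9815

0.9815


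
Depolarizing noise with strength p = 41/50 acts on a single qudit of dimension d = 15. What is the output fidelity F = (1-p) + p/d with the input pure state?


F = (1-p) + p/d
= (1 - 0.8200) + 0.8200/15
= 0.1800 + 0.0547
= 0.2347

0.2347


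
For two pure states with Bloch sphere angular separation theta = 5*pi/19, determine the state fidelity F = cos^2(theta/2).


For states separated by angle theta on Bloch sphere:
F = cos^2(theta/2)
theta = 5*pi/19 = 0.8267
theta/2 = 0.4134
cos(theta/2) = 0.9158
F = 0.8386

0.8386


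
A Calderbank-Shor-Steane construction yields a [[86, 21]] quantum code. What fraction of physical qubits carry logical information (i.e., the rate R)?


Code rate R = k/n
= 21/86
= 0.2442

0.2442


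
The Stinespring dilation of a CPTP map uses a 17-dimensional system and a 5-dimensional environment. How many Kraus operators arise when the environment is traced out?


Tracing out the environment in an orthonormal basis {|i>_E} gives Kraus operators K_i = <i|_E U |0>_E.
Number of Kraus operators = dim(H_env) = d_env
= 5

5


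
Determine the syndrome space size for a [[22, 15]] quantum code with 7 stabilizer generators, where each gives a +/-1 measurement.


Each stabilizer generator gives a binary (+1 or -1) measurement outcome.
With 7 independent generators:
Total syndromes = 2^7
= 128

128


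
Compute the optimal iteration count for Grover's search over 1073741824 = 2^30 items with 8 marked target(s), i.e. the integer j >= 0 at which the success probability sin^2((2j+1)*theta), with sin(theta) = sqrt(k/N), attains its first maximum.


After j Grover iterations the success probability is P(j) = sin^2((2j+1)*theta), where sin(theta) = sqrt(k/N).
N = 2^30 = 1073741824, k = 8
sin(theta) = sqrt(k/N) = 8.631674575e-05
theta = arcsin(sqrt(k/N)) = 8.631674586e-05 rad
P(j) reaches its first maximum when (2j+1)*theta is as close as possible to pi/2, i.e. j = round(pi/(4*theta) - 1/2).
pi/(4*theta) - 1/2 = 9098.5242
(For comparison, the common estimate pi/4 * sqrt(N/k) = 9099.0243; the exact maximiser is used here.)
Optimal iterations = 9099

9099


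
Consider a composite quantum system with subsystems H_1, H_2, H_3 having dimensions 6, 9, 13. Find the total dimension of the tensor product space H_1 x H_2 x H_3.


dim(H_1 x H_2 x H_3) = 6 * 9 * 13
= 54 * 13
= 702

702


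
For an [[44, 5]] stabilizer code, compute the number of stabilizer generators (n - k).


For an [[n,k]] stabilizer code:
Number of stabilizer generators = n - k
= 44 - 5
= 39

39


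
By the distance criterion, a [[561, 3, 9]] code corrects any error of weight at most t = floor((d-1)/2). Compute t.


Code parameters: [[561, 3, 9]], distance d = 9.
Number of correctable errors = floor((d-1)/2)
= floor((9 - 1)/2)
= floor(8/2)
= 4

4


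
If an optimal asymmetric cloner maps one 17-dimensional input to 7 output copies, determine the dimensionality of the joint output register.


Output space = H^(tensor 7) where dim(H) = 17
dim = 17^7
= 289 (after 2 factors)
= 4913 (after 3 factors)
= 83521 (after 4 factors)
= 1419857 (after 5 factors)
= 24137569 (after 6 factors)
= 410338673 (after 7 factors)
= 410338673

410338673


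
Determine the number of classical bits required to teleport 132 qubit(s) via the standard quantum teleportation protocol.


Quantum teleportation requires 2 classical bits per qubit teleported.
132 qubit(s) -> 2 * 132 = 264 classical bits

264


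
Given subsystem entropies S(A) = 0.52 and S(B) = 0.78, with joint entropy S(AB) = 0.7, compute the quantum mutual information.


I(A:B) = S(A) + S(B) - S(AB)
= 0.52 + 0.78 - 0.7
= 0.6000

0.6000


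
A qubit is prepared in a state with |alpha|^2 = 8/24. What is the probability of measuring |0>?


|alpha|^2 = 8/24 = 0.3333
|beta|^2 = 1 - 8/24 = 16/24 = 0.6667
P(|0>) = |alpha|^2 = 0.3333

0.3333


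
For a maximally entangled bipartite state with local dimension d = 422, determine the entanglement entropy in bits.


For a maximally entangled state in d x d:
S = log2(d) = log2(422)
= 8.7211

8.7211


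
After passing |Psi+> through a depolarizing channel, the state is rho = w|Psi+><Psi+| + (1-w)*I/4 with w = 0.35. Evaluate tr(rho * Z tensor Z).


|Psi+> = (|01> + |10>)/sqrt(2)
For the pure Bell state, <Z_A Z_B> = -1 (Bell-state Pauli correlator).
The maximally-mixed part I/4 has tr(I/4 * P tensor P) = 0 for any traceless Pauli P.
So <Z_A Z_B>_rho = w * (-1) + (1 - w) * 0
= 0.35 * (-1)
= -0.3500

-0.3500


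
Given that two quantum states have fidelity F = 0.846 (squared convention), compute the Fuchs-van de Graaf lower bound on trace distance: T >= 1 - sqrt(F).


Fuchs-van de Graaf (squared-fidelity convention): 1 - sqrt(F) <= T <= sqrt(1 - F).
Lower bound: T >= 1 - sqrt(F)
sqrt(F) = sqrt(0.846) = 0.9198
T >= 1 - 0.9198
T >= 0.0802

0.0802


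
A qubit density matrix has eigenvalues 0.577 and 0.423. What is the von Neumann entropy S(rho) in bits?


S = -p*log2(p) - (1-p)*log2(1-p)
p = 0.5770, 1-p = 0.4230
= -0.5770 * log2(0.5770) - 0.4230 * log2(0.4230)
= -(-0.4578) - (-0.5251)
= 0.9828

0.9828


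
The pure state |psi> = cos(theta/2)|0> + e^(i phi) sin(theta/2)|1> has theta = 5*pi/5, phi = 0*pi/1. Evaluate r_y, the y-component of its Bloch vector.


theta = 3.1416, phi = 0.0000
r_y = sin(theta)*sin(phi) = 0.0000 * 0.0000
r_y = 0.0000

0.0000


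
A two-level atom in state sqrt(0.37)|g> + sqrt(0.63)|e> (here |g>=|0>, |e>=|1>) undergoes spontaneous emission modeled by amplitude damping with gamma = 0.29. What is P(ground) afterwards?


For amplitude damping with parameter gamma on state sqrt(a)|0> + sqrt(b)|1>:
alpha^2 = 0.37, beta^2 = 0.63
P(|0>) = alpha^2 + gamma * beta^2
= 0.37 + 0.29 * 0.63
= 0.37 + 0.1827
= 0.5527

0.5527


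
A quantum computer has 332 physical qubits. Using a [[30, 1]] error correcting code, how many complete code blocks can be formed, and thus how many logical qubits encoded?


Each code block uses 30 physical qubits for 1 logical qubit(s).
Number of complete blocks = floor(332 / 30) = 11
Logical qubits = 11 * 1
= 11

11


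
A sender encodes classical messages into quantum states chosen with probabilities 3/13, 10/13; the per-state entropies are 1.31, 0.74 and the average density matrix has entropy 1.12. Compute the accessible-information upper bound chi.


chi = S(rho) - sum_i p_i * S(rho_i)
Weighted entropy = 3/13 * 1.31 + 10/13 * 0.74
= 0.8715
chi = 1.12 - 0.8715
= 0.2485

0.2485


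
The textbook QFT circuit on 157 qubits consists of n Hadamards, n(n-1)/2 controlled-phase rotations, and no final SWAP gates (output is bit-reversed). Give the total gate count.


Hadamard gates: 157
Controlled rotations: n*(n-1)/2 = 157*156/2 = 12246
SWAP gates: 0 (omitted)
Total = 157 + 12246
= 12403

12403


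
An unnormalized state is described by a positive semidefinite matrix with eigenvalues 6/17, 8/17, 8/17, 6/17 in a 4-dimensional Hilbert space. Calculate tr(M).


tr(M) = sum of eigenvalues
= 6/17 + 8/17 + 8/17 + 6/17
= 28/17
= 1.6471

1.6471


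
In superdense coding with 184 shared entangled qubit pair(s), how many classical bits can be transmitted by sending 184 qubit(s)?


Superdense coding allows 2 classical bits per shared entangled pair.
184 pair(s) -> 2 * 184 = 368 classical bits

368


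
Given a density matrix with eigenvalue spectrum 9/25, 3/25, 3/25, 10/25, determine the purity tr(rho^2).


tr(rho^2) = sum of eigenvalues squared
= (9/25)^2 + (3/25)^2 + (3/25)^2 + (10/25)^2
= (81 + 9 + 9 + 100) / 625
= 199/625
= 0.3184

0.3184


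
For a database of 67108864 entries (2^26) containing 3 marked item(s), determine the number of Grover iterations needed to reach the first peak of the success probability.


After j Grover iterations the success probability is P(j) = sin^2((2j+1)*theta), where sin(theta) = sqrt(k/N).
N = 2^26 = 67108864, k = 3
sin(theta) = sqrt(k/N) = 0.0002114319833
theta = arcsin(sqrt(k/N)) = 0.0002114319849 rad
P(j) reaches its first maximum when (2j+1)*theta is as close as possible to pi/2, i.e. j = round(pi/(4*theta) - 1/2).
pi/(4*theta) - 1/2 = 3714.1611
(For comparison, the common estimate pi/4 * sqrt(N/k) = 3714.6611; the exact maximiser is used here.)
Optimal iterations = 3714

3714


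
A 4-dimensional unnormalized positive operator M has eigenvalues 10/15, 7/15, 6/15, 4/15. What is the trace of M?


tr(M) = sum of eigenvalues
= 10/15 + 7/15 + 6/15 + 4/15
= 27/15
= 1.8000

1.8000


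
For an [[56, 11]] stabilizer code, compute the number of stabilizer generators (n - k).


For an [[n,k]] stabilizer code:
Number of stabilizer generators = n - k
= 56 - 11
= 45

45


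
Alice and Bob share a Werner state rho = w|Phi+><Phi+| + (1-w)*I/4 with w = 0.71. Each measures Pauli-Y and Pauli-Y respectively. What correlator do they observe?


|Phi+> = (|00> + |11>)/sqrt(2)
For the pure Bell state, <Y_A Y_B> = -1 (Bell-state Pauli correlator).
The maximally-mixed part I/4 has tr(I/4 * P tensor P) = 0 for any traceless Pauli P.
So <Y_A Y_B>_rho = w * (-1) + (1 - w) * 0
= 0.71 * (-1)
= -0.7100

-0.7100


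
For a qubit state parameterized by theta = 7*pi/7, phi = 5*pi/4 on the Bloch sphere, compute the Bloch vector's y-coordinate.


theta = 3.1416, phi = 3.9270
r_y = sin(theta)*sin(phi) = 0.0000 * -0.7071
r_y = 0.0000

0.0000


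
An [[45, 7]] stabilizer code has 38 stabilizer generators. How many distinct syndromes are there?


Each stabilizer generator gives a binary (+1 or -1) measurement outcome.
With 38 independent generators:
Total syndromes = 2^38
= 274877906944

274877906944


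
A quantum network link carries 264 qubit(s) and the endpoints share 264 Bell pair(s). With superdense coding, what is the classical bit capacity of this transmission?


Superdense coding allows 2 classical bits per shared entangled pair.
264 pair(s) -> 2 * 264 = 528 classical bits

528


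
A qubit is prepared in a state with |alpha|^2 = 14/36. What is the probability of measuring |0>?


|alpha|^2 = 14/36 = 0.3889
|beta|^2 = 1 - 14/36 = 22/36 = 0.6111
P(|0>) = |alpha|^2 = 0.3889

0.3889


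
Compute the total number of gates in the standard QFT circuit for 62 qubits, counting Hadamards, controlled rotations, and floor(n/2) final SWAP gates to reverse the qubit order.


Hadamard gates: 62
Controlled rotations: n*(n-1)/2 = 62*61/2 = 1891
SWAP gates: floor(n/2) = floor(62/2) = 31
Total = 62 + 1891 + 31
= 1984

1984


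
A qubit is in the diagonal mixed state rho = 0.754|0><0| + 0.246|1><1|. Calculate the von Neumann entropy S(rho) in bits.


S = -p*log2(p) - (1-p)*log2(1-p)
p = 0.7540, 1-p = 0.2460
= -0.7540 * log2(0.7540) - 0.2460 * log2(0.2460)
= -(-0.3072) - (-0.4977)
= 0.8049

0.8049


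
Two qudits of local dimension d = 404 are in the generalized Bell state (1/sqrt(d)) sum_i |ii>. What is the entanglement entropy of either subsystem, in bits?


For a maximally entangled state in d x d:
S = log2(d) = log2(404)
= 8.6582

8.6582


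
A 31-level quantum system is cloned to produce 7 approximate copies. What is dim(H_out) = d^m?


Output space = H^(tensor 7) where dim(H) = 31
dim = 31^7
= 961 (after 2 factors)
= 29791 (after 3 factors)
= 923521 (after 4 factors)
= 28629151 (after 5 factors)
= 887503681 (after 6 factors)
= 27512614111 (after 7 factors)
= 27512614111

27512614111


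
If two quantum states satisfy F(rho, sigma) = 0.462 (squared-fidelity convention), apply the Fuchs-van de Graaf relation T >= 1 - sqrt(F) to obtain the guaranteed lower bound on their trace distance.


Fuchs-van de Graaf (squared-fidelity convention): 1 - sqrt(F) <= T <= sqrt(1 - F).
Lower bound: T >= 1 - sqrt(F)
sqrt(F) = sqrt(0.462) = 0.6797
T >= 1 - 0.6797
T >= 0.3203

0.3203


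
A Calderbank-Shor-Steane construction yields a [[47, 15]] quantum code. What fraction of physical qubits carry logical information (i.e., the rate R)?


Code rate R = k/n
= 15/47
= 0.3191

0.3191


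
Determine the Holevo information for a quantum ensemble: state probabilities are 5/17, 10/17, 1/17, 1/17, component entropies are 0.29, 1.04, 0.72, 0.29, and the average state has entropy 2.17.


chi = S(rho) - sum_i p_i * S(rho_i)
Weighted entropy = 5/17 * 0.29 + 10/17 * 1.04 + 1/17 * 0.72 + 1/17 * 0.29
= 0.7565
chi = 2.17 - 0.7565
= 1.4135

1.4135
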